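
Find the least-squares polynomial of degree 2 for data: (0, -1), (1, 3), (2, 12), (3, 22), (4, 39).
-33/35 + (153/70)x + (27/14)x²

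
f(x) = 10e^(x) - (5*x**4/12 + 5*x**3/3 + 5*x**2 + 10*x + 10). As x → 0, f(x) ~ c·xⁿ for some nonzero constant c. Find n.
5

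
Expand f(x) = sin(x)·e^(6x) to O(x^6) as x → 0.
x + 6*x**2 + 107*x**3/6 + 35*x**4 + 6121*x**5/120 + O(x**6)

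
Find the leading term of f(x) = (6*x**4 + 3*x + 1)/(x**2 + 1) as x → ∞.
6*x**2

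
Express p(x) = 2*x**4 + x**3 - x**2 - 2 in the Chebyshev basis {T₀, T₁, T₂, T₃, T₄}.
(-7/4)T₀ + (3/4)T₁ + (1/2)T₂ + (1/4)T₃ + (1/4)T₄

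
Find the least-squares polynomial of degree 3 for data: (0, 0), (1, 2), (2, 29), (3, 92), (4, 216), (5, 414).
-11/63 + (-428/189)x + (139/63)x² + (80/27)x³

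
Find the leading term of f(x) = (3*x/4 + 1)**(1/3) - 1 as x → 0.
x/4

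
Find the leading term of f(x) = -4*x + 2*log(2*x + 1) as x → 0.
-4*x**2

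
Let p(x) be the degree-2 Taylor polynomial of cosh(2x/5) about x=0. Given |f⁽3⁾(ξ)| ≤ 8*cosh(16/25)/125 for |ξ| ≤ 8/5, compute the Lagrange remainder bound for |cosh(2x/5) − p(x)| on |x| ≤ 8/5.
2048*cosh(16/25)/46875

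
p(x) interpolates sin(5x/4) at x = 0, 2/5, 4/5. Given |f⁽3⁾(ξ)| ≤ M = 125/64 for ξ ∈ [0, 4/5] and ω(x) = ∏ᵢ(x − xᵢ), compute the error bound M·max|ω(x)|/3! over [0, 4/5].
sqrt(3)/216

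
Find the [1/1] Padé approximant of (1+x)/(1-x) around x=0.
(x + 1)/(1 - x)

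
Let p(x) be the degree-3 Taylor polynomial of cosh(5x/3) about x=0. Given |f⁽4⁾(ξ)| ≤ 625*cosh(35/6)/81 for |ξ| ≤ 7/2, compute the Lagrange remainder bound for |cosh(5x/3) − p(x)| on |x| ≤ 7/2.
1500625*cosh(35/6)/31104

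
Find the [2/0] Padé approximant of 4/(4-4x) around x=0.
x**2 + x + 1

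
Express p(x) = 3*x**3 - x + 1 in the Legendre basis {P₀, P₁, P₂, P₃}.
P₀ + (4/5)P₁ + (6/5)P₃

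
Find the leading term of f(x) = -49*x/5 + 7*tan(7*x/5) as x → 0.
2401*x**3/375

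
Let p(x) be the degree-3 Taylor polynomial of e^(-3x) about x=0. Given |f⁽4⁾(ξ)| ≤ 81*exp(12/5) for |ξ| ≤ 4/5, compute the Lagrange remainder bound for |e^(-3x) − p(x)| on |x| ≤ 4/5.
864*exp(12/5)/625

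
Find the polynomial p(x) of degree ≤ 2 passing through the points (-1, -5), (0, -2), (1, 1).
3*x - 2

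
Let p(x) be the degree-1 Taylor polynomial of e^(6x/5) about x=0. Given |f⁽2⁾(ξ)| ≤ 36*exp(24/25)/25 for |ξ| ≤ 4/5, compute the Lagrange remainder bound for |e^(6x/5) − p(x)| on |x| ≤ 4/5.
288*exp(24/25)/625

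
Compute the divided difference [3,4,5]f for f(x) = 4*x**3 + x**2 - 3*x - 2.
49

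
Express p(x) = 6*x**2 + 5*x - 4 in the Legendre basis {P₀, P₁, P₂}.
(-2)P₀ + (5)P₁ + (4)P₂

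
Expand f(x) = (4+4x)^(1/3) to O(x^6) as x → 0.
2**(2/3) + 2**(2/3)*x/3 - 2**(2/3)*x**2/9 + 5*2**(2/3)*x**3/81 - 10*2**(2/3)*x**4/243 + 22*2**(2/3)*x**5/729 + O(x**6)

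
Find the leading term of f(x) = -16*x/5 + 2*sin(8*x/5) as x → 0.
-512*x**3/375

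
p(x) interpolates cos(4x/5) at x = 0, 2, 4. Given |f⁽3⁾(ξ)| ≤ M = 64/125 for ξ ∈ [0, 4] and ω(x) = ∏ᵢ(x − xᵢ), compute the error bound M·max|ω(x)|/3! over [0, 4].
512*sqrt(3)/3375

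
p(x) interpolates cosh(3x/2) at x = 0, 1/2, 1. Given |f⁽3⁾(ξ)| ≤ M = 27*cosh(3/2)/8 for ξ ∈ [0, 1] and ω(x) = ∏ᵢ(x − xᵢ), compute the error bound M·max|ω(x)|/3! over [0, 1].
sqrt(3)*cosh(3/2)/64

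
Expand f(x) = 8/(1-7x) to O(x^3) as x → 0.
8 + 56*x + 392*x**2 + O(x**3)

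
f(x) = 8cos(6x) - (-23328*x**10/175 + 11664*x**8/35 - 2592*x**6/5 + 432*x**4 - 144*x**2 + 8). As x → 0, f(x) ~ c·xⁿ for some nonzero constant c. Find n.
12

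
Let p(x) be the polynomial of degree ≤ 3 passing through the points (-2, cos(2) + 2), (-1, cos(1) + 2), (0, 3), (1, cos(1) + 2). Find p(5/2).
-157/16 - 35*cos(2)/16 + 15*cos(1)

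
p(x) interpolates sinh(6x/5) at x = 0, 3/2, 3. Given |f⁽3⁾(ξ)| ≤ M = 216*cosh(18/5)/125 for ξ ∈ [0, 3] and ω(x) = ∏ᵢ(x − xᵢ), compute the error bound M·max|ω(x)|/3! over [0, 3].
27*sqrt(3)*cosh(18/5)/125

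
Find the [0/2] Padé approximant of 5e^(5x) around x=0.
5/(25*x**2/2 - 5*x + 1)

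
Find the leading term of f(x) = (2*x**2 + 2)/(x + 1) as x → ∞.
2*x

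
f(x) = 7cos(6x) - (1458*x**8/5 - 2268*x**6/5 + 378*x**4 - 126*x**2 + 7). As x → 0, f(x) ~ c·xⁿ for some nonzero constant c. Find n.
10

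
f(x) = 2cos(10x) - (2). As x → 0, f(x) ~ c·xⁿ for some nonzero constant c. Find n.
2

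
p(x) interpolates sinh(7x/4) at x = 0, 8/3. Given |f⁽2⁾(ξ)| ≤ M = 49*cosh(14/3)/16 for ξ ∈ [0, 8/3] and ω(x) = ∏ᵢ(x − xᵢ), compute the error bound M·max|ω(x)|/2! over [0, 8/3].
49*cosh(14/3)/18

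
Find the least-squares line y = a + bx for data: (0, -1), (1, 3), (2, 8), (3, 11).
a = -9/10, b = 41/10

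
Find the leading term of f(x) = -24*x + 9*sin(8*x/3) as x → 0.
-256*x**3/9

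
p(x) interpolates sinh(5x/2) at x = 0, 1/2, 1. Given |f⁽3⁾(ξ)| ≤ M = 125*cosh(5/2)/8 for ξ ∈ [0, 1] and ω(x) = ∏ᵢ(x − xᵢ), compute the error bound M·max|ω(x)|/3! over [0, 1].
125*sqrt(3)*cosh(5/2)/1728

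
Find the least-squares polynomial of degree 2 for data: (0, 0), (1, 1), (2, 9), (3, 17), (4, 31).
-2/7 + (13/35)x + (13/7)x²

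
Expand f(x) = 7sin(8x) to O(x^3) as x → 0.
56*x + O(x**3)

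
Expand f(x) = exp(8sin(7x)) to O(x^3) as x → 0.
1 + 56*x + 1568*x**2 + O(x**3)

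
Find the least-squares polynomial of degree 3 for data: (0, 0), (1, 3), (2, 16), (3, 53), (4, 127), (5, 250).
1/14 + (145/84)x + (-33/28)x² + (13/6)x³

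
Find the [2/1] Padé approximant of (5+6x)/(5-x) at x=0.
(6*x/5 + 1)/(1 - x/5)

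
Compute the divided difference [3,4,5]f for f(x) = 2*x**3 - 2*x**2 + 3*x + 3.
22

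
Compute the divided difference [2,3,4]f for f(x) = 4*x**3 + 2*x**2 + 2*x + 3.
38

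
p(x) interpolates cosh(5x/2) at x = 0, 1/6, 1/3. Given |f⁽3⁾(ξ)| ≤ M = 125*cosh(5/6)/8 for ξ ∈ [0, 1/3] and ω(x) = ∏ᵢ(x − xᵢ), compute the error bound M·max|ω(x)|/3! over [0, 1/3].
125*sqrt(3)*cosh(5/6)/46656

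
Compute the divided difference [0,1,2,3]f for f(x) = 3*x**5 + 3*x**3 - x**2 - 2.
78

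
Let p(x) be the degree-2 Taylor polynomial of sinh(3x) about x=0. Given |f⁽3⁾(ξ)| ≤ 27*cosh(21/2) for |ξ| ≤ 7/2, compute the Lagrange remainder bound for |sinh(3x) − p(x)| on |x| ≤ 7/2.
3087*cosh(21/2)/16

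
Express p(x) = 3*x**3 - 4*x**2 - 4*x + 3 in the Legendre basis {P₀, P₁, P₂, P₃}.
(5/3)P₀ + (-11/5)P₁ + (-8/3)P₂ + (6/5)P₃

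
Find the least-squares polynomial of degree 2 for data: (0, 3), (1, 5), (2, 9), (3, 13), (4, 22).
16/5 + (3/5)x + x²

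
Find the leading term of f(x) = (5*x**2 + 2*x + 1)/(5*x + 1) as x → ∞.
x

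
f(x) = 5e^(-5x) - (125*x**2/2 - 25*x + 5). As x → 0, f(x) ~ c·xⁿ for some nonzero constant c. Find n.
3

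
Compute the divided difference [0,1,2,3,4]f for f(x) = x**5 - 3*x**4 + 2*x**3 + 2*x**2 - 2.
7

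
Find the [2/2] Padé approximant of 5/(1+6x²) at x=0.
5/(6*x**2 + 1)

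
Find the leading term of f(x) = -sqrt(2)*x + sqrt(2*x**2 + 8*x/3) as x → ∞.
2*sqrt(2)/3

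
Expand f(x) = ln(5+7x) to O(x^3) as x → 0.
log(5) + 7*x/5 - 49*x**2/50 + O(x**3)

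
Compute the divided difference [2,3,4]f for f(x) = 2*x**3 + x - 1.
18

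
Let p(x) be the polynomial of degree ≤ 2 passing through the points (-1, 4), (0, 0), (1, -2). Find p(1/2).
-5/4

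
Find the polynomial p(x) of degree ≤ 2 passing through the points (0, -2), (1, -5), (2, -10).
-x**2 - 2*x - 2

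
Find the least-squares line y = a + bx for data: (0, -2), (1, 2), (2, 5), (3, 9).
a = -19/10, b = 18/5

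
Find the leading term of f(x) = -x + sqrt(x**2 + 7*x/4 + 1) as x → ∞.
7/8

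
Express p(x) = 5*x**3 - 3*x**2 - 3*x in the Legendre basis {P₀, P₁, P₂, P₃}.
-P₀ + (-2)P₂ + (2)P₃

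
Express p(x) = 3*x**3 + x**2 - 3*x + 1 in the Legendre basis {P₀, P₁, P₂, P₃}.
(4/3)P₀ + (-6/5)P₁ + (2/3)P₂ + (6/5)P₃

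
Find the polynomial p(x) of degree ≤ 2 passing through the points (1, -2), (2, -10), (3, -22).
-2*x**2 - 2*x + 2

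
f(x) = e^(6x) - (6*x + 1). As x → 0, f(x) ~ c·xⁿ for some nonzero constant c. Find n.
2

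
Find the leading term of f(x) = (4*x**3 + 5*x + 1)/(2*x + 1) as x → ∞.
2*x**2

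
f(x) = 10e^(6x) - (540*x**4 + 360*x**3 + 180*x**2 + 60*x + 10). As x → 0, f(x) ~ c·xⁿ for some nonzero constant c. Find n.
5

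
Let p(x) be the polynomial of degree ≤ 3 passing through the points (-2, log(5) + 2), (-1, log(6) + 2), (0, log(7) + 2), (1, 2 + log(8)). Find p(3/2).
2 + log(384*2**(7/8)*3**(5/16)*5**(11/16)*7**(13/16)/1715)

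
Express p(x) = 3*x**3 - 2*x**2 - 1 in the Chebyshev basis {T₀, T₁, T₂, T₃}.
(-2)T₀ + (9/4)T₁ - T₂ + (3/4)T₃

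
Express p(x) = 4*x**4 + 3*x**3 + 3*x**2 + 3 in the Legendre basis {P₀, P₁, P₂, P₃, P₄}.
(24/5)P₀ + (9/5)P₁ + (30/7)P₂ + (6/5)P₃ + (32/35)P₄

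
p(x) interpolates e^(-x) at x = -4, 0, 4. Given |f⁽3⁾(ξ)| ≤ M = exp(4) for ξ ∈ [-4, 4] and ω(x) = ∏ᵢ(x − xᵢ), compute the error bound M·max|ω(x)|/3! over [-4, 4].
64*sqrt(3)*exp(4)/27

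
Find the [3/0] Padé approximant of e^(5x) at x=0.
125*x**3/6 + 25*x**2/2 + 5*x + 1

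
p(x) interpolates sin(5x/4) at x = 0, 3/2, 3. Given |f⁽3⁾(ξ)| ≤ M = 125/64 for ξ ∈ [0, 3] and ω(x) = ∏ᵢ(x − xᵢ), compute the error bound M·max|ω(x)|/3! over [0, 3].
125*sqrt(3)/512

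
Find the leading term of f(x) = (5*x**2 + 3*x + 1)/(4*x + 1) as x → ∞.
5*x/4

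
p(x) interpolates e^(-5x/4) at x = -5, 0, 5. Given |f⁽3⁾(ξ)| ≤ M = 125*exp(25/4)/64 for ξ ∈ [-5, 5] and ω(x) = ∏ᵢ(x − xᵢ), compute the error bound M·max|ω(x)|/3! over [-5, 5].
15625*sqrt(3)*exp(25/4)/1728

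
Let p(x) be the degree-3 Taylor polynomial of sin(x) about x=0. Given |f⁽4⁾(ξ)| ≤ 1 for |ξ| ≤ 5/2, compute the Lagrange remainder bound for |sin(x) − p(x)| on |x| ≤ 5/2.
625/384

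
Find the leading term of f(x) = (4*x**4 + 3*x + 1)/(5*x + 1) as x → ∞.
4*x**3/5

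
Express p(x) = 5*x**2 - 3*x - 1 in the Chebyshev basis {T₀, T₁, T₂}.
(3/2)T₀ + (-3)T₁ + (5/2)T₂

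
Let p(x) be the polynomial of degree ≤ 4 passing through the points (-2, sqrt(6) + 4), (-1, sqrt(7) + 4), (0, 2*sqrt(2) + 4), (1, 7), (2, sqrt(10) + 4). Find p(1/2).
-5*sqrt(7)/32 - 5*sqrt(10)/128 + 3*sqrt(6)/128 + 45*sqrt(2)/32 + 173/32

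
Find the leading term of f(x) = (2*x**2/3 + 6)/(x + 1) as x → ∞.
2*x/3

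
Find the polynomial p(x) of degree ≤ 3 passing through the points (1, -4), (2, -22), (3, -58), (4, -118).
-x**3 - 3*x**2 - 2*x + 2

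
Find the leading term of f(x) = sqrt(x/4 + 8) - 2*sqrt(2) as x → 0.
sqrt(2)*x/32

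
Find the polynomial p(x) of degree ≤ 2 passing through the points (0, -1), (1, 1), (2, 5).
x**2 + x - 1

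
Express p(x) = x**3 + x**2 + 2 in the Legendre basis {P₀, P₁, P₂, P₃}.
(7/3)P₀ + (3/5)P₁ + (2/3)P₂ + (2/5)P₃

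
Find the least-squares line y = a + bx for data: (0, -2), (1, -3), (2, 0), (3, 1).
a = -14/5, b = 6/5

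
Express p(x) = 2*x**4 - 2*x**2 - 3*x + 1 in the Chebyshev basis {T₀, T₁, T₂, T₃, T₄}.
(3/4)T₀ + (-3)T₁ + (1/4)T₄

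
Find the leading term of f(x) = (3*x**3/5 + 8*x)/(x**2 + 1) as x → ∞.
3*x/5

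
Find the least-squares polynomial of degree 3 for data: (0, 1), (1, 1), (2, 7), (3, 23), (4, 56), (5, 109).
127/126 + (-877/756)x + (43/126)x² + (91/108)x³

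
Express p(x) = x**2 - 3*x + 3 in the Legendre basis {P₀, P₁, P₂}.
(10/3)P₀ + (-3)P₁ + (2/3)P₂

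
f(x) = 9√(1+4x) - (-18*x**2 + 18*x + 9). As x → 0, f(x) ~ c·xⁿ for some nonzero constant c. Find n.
3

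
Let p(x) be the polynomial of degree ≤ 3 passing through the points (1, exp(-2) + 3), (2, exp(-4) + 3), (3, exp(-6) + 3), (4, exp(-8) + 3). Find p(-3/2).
(-495*exp(4) - 105 + 385*exp(2) + 231*exp(6) + 48*exp(8))*exp(-8)/16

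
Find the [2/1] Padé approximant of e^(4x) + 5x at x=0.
(-4*x**2 + 23*x/3 + 1)/(1 - 4*x/3)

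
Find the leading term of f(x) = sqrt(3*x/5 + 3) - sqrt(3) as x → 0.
sqrt(3)*x/10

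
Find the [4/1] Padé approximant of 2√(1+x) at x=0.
(3*x**4/320 - x**3/20 + 9*x**2/20 + 12*x/5 + 2)/(7*x/10 + 1)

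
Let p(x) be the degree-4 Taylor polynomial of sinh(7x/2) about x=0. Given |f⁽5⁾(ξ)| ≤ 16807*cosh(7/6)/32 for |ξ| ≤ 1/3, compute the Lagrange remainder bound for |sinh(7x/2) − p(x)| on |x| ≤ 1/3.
16807*cosh(7/6)/933120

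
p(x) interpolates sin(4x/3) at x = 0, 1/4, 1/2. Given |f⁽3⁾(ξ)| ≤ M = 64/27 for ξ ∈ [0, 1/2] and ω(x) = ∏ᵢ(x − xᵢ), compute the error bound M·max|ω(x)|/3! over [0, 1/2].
sqrt(3)/729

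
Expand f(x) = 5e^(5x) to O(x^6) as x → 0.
5 + 25*x + 125*x**2/2 + 625*x**3/6 + 3125*x**4/24 + 3125*x**5/24 + O(x**6)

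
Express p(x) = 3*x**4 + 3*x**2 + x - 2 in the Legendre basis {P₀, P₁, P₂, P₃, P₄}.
(-2/5)P₀ + P₁ + (26/7)P₂ + (24/35)P₄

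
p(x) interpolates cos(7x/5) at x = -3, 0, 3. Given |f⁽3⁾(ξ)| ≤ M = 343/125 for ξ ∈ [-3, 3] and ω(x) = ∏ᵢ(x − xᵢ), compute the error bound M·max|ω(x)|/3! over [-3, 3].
343*sqrt(3)/125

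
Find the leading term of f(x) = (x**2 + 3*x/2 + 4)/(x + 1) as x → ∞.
x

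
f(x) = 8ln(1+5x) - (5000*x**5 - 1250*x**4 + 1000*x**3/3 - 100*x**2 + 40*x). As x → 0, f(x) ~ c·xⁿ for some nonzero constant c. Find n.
6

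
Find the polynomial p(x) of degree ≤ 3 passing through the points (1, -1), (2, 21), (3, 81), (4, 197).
3*x**3 + x**2 - 2*x - 3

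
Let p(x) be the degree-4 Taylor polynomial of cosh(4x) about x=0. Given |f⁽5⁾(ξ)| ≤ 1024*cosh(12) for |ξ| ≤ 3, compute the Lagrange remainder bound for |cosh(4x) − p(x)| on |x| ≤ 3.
10368*cosh(12)/5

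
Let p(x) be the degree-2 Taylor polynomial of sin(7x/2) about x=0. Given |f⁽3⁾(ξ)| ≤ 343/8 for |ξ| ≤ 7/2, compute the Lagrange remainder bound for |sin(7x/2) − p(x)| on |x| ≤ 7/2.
117649/384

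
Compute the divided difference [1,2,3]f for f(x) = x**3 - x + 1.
6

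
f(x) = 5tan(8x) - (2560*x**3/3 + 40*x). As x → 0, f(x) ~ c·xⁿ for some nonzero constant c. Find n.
5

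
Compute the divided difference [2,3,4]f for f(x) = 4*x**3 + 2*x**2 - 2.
38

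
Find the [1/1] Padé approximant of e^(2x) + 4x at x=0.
(17*x/3 + 1)/(1 - x/3)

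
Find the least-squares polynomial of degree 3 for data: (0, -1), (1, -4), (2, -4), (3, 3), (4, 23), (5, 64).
-8/7 + (-9/7)x + (-15/7)x² + x³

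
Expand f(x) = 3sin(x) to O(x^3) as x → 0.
3*x + O(x**3)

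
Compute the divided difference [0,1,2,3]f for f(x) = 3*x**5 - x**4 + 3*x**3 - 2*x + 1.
72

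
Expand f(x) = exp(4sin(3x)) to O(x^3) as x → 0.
1 + 12*x + 72*x**2 + O(x**3)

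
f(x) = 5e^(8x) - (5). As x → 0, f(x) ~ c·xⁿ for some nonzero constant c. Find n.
1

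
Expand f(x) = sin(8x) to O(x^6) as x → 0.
8*x - 256*x**3/3 + 4096*x**5/15 + O(x**6)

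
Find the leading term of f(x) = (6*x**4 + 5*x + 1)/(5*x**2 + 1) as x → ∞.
6*x**2/5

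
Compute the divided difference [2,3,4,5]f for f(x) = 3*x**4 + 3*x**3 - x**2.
45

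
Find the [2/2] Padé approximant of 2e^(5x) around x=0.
(25*x**2/6 + 5*x + 2)/(25*x**2/12 - 5*x/2 + 1)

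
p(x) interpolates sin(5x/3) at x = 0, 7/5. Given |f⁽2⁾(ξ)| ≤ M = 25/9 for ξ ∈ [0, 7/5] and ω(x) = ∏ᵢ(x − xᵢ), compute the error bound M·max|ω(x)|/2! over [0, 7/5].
49/72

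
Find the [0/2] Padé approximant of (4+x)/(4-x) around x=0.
1/(x**2/8 - x/2 + 1)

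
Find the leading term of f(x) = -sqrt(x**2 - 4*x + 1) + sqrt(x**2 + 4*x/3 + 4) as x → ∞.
8/3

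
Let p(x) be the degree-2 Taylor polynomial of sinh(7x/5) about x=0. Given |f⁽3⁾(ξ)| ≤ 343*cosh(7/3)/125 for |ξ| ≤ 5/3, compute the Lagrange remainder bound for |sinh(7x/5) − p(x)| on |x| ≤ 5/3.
343*cosh(7/3)/162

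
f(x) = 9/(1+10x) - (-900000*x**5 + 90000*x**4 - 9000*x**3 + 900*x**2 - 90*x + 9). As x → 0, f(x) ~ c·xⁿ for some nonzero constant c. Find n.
6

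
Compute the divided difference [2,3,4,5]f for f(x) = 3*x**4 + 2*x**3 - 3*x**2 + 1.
44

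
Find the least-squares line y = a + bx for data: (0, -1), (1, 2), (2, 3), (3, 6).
a = -4/5, b = 11/5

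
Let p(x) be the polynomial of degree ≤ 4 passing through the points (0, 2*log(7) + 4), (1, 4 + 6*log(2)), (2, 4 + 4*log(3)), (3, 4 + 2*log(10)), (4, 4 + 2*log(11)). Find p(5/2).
4 + log(9*11**(59/64)*3**(13/16)*5**(15/16)*7**(3/64)/11)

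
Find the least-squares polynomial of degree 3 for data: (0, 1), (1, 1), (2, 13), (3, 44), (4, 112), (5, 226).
107/126 + (7/108)x + (-347/252)x² + (56/27)x³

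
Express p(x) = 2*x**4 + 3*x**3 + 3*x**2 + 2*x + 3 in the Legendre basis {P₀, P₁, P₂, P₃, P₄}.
(22/5)P₀ + (19/5)P₁ + (22/7)P₂ + (6/5)P₃ + (16/35)P₄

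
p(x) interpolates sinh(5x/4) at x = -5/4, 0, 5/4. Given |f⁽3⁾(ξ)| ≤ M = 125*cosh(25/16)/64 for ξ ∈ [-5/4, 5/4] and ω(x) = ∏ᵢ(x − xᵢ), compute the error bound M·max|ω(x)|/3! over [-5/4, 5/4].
15625*sqrt(3)*cosh(25/16)/110592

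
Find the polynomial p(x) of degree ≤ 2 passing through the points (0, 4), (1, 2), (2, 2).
x**2 - 3*x + 4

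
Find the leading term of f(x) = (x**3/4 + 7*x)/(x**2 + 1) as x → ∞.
x/4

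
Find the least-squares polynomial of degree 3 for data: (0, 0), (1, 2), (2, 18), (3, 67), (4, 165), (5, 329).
11/126 + (-125/756)x + (-269/252)x² + (77/27)x³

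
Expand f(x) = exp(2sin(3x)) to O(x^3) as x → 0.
1 + 6*x + 18*x**2 + O(x**3)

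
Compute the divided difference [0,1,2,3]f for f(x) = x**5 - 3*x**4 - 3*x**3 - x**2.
4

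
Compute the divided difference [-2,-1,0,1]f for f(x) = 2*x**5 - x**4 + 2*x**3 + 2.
14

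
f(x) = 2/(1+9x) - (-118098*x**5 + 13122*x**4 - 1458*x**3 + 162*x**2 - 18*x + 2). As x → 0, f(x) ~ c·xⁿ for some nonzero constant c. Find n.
6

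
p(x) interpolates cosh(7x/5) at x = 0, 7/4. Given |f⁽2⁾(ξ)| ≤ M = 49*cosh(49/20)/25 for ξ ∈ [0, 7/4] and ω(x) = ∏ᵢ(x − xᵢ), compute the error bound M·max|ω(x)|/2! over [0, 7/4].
2401*cosh(49/20)/3200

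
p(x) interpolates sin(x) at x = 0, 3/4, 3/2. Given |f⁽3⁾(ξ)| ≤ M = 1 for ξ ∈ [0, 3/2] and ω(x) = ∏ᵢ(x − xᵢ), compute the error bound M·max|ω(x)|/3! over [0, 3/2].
sqrt(3)/64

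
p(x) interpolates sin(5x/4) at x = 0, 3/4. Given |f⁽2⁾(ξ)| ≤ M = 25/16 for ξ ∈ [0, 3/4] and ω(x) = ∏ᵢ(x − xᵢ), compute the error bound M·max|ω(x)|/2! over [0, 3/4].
225/2048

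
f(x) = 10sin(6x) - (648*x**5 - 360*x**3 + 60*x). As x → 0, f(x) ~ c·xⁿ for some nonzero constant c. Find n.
7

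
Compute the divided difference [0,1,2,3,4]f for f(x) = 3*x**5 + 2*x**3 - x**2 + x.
30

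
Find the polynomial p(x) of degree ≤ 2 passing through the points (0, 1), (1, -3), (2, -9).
-x**2 - 3*x + 1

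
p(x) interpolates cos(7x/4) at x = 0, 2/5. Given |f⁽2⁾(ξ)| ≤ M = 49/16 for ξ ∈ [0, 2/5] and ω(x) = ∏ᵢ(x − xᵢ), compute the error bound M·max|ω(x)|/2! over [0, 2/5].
49/800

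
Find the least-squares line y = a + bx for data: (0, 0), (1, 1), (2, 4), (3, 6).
a = -2/5, b = 21/10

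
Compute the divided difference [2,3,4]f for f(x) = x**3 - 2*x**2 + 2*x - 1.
7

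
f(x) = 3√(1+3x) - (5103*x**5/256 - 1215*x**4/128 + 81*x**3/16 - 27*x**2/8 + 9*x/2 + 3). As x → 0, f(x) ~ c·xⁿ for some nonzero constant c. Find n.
6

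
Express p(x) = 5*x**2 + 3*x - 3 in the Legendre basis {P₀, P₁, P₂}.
(-4/3)P₀ + (3)P₁ + (10/3)P₂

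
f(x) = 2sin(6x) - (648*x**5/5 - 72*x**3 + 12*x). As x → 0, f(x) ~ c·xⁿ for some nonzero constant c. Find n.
7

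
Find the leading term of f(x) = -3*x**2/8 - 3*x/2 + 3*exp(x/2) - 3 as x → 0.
x**3/16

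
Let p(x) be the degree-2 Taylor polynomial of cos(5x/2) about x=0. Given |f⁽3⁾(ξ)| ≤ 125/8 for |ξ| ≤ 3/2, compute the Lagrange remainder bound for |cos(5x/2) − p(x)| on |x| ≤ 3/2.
1125/128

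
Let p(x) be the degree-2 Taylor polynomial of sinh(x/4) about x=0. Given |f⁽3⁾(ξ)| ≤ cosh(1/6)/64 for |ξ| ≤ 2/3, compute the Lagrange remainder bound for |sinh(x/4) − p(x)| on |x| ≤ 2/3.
cosh(1/6)/1296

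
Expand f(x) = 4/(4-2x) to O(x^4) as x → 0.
1 + x/2 + x**2/4 + x**3/8 + O(x**4)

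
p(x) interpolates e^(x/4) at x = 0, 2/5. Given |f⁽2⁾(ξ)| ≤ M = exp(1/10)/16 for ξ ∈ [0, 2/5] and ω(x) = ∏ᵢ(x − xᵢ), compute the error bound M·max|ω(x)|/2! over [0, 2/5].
exp(1/10)/800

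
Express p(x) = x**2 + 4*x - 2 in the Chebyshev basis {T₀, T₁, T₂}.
(-3/2)T₀ + (4)T₁ + (1/2)T₂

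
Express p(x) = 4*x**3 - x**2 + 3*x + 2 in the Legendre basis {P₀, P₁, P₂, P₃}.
(5/3)P₀ + (27/5)P₁ + (-2/3)P₂ + (8/5)P₃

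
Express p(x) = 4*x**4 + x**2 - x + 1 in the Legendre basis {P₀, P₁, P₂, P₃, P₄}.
(32/15)P₀ - P₁ + (62/21)P₂ + (32/35)P₄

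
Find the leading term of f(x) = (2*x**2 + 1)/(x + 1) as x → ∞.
2*x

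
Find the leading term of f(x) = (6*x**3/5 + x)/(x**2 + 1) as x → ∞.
6*x/5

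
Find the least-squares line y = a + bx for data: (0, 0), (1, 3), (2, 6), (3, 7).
a = 2/5, b = 12/5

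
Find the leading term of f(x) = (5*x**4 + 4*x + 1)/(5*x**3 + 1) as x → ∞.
x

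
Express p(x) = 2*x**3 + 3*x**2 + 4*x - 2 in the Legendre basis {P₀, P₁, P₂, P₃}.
-P₀ + (26/5)P₁ + (2)P₂ + (4/5)P₃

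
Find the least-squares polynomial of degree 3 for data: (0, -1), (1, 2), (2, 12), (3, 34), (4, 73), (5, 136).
-67/63 + (691/378)x + (61/126)x² + (25/27)x³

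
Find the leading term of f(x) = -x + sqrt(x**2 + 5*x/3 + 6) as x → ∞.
5/6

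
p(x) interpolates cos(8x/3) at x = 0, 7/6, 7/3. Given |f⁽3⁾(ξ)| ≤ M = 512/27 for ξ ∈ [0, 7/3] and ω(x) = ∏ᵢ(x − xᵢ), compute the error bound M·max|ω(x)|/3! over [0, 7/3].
21952*sqrt(3)/19683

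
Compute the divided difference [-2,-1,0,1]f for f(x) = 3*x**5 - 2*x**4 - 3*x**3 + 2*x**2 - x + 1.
16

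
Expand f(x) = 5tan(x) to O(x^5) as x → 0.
5*x + 5*x**3/3 + O(x**5)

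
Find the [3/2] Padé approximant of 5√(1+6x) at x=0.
(135*x**3/4 + 405*x**2/4 + 45*x + 5)/(27*x**2/4 + 6*x + 1)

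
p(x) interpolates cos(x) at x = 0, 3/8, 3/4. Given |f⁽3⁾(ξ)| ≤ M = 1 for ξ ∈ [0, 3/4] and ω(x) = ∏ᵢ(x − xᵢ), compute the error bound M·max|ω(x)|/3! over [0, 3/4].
sqrt(3)/512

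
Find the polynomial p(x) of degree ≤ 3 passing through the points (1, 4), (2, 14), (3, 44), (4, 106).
2*x**3 - 2*x**2 + 2*x + 2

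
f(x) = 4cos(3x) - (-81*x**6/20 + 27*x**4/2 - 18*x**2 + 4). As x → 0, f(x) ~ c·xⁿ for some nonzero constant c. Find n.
8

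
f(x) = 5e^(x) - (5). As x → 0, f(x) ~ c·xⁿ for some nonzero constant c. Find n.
1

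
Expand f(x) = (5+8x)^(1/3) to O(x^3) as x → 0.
5**(1/3) + 8*5**(1/3)*x/15 - 64*5**(1/3)*x**2/225 + O(x**3)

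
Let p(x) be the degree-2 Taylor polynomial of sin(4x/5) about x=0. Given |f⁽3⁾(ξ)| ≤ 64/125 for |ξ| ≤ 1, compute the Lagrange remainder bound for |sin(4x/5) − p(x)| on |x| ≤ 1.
32/375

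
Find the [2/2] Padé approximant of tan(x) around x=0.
x/(1 - x**2/3)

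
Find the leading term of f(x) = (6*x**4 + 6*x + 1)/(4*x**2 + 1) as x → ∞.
3*x**2/2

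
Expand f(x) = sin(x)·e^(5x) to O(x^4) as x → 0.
x + 5*x**2 + 37*x**3/3 + O(x**4)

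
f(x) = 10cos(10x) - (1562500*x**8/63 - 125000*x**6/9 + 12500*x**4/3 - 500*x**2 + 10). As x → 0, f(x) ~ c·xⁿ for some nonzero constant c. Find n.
10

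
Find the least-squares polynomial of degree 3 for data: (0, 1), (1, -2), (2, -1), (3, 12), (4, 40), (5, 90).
15/14 + (-341/84)x + (-3/14)x² + (11/12)x³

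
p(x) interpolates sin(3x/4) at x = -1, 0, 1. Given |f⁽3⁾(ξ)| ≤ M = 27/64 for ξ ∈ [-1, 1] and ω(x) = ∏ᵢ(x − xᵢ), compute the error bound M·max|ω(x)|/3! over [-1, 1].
sqrt(3)/64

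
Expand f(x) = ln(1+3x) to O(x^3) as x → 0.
3*x - 9*x**2/2 + O(x**3)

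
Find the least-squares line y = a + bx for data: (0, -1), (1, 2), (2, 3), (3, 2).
a = 0, b = 1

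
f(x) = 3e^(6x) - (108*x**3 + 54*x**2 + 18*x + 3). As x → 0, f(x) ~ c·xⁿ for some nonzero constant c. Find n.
4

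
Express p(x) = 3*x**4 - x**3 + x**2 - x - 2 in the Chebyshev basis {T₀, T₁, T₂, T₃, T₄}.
(-3/8)T₀ + (-7/4)T₁ + (2)T₂ + (-1/4)T₃ + (3/8)T₄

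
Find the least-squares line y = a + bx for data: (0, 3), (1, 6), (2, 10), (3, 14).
a = 27/10, b = 37/10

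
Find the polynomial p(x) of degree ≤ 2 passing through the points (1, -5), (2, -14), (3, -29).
-3*x**2 - 2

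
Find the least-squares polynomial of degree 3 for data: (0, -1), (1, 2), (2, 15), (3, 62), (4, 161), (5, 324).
-4/7 + (5/14)x + (-29/14)x² + (3)x³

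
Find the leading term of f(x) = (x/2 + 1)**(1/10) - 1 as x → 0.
x/20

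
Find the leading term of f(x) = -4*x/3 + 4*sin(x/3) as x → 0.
-2*x**3/81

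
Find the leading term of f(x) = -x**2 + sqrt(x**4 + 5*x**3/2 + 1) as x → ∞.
5*x/4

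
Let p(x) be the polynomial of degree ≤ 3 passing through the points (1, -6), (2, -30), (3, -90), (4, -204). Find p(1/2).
-15/8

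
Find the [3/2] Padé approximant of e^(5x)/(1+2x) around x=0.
(2125*x**3/84 + 75*x**2/4 + 75*x/7 + 1)/(-305*x**2/28 + 54*x/7 + 1)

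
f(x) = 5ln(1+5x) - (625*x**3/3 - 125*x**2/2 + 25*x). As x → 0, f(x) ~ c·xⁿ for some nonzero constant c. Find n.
4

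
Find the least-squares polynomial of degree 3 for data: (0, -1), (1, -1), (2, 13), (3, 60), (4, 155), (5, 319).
-65/63 + (-212/189)x + (-113/63)x² + (80/27)x³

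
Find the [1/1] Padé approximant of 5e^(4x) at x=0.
(10*x + 5)/(1 - 2*x)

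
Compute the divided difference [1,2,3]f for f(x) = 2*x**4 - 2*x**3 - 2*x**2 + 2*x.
36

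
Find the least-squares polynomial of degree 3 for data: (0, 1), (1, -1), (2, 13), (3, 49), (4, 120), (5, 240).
29/42 + (-857/252)x + (67/84)x² + (17/9)x³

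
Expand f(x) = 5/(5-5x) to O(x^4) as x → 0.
1 + x + x**2 + x**3 + O(x**4)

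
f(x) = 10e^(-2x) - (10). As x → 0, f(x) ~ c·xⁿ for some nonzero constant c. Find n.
1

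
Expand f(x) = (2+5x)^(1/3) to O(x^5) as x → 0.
2**(1/3) + 5*2**(1/3)*x/6 - 25*2**(1/3)*x**2/36 + 625*2**(1/3)*x**3/648 - 3125*2**(1/3)*x**4/1944 + O(x**5)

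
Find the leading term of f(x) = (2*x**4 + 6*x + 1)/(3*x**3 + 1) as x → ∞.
2*x/3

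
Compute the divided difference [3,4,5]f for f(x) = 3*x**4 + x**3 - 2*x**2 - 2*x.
301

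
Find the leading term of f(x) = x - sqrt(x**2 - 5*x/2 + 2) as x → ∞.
5/4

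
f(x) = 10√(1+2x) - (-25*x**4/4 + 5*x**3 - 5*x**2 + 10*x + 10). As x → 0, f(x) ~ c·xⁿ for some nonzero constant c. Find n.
5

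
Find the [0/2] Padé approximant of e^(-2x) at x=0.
1/(2*x**2 + 2*x + 1)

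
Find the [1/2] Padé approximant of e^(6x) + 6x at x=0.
(74*x/7 + 1)/(-6*x**2/7 - 10*x/7 + 1)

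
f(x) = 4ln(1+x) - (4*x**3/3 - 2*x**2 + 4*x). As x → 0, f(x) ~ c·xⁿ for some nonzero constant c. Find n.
4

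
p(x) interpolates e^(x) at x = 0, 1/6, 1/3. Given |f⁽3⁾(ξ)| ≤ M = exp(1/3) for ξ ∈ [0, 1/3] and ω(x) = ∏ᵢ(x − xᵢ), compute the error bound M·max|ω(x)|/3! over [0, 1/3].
sqrt(3)*exp(1/3)/5832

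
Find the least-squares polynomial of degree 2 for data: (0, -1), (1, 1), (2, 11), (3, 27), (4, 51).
-37/35 + (-9/7)x + (25/7)x²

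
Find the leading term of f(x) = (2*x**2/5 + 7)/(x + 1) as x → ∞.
2*x/5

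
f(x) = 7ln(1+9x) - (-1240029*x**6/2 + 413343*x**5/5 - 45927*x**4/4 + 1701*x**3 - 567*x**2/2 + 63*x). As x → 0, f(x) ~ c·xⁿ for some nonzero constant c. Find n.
7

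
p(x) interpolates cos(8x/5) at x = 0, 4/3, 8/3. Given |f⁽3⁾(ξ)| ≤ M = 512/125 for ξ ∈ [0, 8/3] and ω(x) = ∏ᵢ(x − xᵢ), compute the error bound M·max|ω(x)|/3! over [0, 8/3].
32768*sqrt(3)/91125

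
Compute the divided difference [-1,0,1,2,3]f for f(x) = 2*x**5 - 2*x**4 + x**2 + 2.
8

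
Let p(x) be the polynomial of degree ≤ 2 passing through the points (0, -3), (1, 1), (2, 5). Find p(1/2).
-1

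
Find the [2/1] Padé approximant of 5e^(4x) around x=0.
(40*x**2/3 + 40*x/3 + 5)/(1 - 4*x/3)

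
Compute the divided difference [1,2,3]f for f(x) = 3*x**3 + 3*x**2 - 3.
21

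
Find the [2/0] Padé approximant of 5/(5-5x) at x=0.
x**2 + x + 1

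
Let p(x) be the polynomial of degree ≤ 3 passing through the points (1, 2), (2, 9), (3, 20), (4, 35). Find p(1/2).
0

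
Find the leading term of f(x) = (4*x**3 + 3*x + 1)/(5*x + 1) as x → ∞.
4*x**2/5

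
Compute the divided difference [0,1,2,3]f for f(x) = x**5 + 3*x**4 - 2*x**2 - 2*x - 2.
43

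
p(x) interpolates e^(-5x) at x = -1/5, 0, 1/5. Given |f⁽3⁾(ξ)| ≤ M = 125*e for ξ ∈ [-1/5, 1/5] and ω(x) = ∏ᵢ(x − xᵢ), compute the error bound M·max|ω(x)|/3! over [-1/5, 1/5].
sqrt(3)*e/27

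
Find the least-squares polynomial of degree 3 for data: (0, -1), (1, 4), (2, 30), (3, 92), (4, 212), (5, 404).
-43/42 + (283/252)x + (47/42)x² + (107/36)x³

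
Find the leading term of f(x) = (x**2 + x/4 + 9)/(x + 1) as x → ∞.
x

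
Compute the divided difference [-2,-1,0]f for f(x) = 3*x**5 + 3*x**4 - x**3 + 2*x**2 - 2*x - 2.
-19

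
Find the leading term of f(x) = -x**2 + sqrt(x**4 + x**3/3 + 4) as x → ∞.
x/6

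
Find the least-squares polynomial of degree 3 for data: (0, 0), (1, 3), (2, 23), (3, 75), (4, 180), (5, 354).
-5/63 + (569/378)x + (-275/252)x² + (323/108)x³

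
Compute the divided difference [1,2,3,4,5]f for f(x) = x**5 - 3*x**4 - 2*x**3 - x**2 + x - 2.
12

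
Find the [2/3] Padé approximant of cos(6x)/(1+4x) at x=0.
(1 - 15*x**2)/(12*x**3 + 3*x**2 + 4*x + 1)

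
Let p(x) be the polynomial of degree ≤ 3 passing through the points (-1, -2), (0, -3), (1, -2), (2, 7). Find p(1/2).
-25/8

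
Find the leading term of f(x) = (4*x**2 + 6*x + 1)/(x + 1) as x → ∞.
4*x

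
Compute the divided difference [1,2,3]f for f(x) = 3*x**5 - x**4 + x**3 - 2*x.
251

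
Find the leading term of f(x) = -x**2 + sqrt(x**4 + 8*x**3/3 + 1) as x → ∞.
4*x/3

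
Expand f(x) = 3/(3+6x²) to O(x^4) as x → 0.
1 - 2*x**2 + O(x**4)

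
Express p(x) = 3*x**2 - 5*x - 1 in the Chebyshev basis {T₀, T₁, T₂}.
(1/2)T₀ + (-5)T₁ + (3/2)T₂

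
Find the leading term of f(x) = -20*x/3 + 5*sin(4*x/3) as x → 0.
-160*x**3/81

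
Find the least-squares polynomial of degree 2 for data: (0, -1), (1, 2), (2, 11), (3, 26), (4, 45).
-41/35 + (26/35)x + (19/7)x²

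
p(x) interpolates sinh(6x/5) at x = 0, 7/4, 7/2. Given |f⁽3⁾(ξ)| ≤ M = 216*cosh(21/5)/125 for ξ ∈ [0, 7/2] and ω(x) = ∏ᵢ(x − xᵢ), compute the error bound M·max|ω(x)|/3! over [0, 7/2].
343*sqrt(3)*cosh(21/5)/1000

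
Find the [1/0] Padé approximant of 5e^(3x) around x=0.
15*x + 5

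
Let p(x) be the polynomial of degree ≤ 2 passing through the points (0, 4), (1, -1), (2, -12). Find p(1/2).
9/4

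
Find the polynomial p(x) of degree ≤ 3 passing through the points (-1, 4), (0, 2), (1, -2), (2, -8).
-x**2 - 3*x + 2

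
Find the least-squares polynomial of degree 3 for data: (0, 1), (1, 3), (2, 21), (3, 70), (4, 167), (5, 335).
46/63 + (119/54)x + (-137/63)x² + (163/54)x³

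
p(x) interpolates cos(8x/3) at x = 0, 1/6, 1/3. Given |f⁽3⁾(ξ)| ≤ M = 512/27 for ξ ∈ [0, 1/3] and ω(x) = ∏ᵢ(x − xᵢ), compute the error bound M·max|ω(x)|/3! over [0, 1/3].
64*sqrt(3)/19683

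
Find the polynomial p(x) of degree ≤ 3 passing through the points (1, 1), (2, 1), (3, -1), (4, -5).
-x**2 + 3*x - 1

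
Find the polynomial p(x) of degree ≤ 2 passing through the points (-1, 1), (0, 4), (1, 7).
3*x + 4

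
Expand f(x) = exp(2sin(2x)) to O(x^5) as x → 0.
1 + 4*x + 8*x**2 + 8*x**3 + O(x**5)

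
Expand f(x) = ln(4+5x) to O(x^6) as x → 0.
log(4) + 5*x/4 - 25*x**2/32 + 125*x**3/192 - 625*x**4/1024 + 625*x**5/1024 + O(x**6)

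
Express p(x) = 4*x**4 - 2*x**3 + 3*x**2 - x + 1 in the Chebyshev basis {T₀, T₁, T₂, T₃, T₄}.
(4)T₀ + (-5/2)T₁ + (7/2)T₂ + (-1/2)T₃ + (1/2)T₄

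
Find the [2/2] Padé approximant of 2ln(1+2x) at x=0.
4*x*(x + 1)/(2*x**2/3 + 2*x + 1)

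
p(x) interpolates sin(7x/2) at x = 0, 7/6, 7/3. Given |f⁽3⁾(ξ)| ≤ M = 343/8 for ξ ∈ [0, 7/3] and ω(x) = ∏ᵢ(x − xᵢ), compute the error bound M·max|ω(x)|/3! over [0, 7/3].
117649*sqrt(3)/46656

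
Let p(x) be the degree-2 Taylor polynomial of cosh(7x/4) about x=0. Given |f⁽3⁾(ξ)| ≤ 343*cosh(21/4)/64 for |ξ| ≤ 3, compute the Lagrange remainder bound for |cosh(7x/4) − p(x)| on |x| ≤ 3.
3087*cosh(21/4)/128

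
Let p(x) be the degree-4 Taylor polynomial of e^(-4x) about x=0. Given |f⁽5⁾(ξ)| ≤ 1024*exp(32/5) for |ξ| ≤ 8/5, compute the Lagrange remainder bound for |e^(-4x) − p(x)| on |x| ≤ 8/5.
4194304*exp(32/5)/46875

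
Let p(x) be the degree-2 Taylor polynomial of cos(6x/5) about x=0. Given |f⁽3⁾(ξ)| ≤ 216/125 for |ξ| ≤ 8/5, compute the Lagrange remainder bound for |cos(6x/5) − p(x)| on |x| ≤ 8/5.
18432/15625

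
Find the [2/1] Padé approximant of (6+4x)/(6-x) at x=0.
(2*x/3 + 1)/(1 - x/6)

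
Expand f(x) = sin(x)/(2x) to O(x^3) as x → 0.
1/2 - x**2/12 + O(x**3)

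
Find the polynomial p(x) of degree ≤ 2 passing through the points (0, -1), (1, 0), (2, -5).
-3*x**2 + 4*x - 1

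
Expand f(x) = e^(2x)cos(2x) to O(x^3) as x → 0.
1 + 2*x + O(x**3)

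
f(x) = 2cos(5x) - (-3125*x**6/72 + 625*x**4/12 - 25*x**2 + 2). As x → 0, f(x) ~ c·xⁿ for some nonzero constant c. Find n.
8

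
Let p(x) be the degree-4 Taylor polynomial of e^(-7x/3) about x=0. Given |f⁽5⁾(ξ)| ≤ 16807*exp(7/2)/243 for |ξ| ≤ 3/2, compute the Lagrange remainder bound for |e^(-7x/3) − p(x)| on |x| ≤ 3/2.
16807*exp(7/2)/3840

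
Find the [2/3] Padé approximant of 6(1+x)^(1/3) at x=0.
(7*x**2/3 + 8*x + 6)/(-x**3/162 + x**2/6 + x + 1)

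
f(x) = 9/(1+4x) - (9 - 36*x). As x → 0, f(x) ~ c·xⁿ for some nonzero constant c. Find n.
2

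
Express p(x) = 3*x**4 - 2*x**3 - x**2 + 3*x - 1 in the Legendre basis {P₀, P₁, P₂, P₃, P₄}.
(-11/15)P₀ + (9/5)P₁ + (22/21)P₂ + (-4/5)P₃ + (24/35)P₄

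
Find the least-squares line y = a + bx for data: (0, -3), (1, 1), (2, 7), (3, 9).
a = -14/5, b = 21/5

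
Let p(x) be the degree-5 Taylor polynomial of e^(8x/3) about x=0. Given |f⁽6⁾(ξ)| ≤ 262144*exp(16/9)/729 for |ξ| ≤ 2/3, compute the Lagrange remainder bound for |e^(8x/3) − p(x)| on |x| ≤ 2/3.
1048576*exp(16/9)/23914845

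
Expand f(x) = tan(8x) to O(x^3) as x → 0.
8*x + O(x**3)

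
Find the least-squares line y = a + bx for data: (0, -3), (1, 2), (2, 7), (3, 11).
a = -14/5, b = 47/10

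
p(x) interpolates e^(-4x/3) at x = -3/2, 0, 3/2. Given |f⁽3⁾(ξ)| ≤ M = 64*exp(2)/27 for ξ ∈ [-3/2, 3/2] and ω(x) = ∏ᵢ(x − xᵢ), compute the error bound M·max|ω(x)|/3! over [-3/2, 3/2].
8*sqrt(3)*exp(2)/27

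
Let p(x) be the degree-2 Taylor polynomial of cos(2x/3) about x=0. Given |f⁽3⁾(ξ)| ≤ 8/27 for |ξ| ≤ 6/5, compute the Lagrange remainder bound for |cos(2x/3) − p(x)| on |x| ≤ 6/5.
32/375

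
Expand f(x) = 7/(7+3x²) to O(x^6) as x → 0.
1 - 3*x**2/7 + 9*x**4/49 + O(x**6)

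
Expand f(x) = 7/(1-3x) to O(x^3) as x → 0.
7 + 21*x + 63*x**2 + O(x**3)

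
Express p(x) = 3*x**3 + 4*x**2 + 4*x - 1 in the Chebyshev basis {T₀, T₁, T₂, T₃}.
T₀ + (25/4)T₁ + (2)T₂ + (3/4)T₃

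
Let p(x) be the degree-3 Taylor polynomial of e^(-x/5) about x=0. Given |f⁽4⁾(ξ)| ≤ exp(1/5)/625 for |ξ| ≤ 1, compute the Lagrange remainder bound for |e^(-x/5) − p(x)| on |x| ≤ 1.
exp(1/5)/15000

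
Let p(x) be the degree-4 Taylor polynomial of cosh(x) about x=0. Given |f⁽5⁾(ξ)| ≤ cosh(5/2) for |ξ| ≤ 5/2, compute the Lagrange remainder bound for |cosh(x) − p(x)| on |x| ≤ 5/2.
625*cosh(5/2)/768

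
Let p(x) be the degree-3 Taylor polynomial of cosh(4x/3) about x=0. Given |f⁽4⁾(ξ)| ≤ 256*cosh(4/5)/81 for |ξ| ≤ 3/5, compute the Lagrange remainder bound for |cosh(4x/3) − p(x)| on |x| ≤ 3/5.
32*cosh(4/5)/1875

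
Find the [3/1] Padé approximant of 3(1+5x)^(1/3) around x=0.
(-125*x**3/27 + 25*x**2/3 + 15*x + 3)/(10*x/3 + 1)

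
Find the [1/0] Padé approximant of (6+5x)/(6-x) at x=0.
x + 1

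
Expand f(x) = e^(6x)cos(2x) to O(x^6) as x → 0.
1 + 6*x + 16*x**2 + 24*x**3 + 56*x**4/3 - 16*x**5/5 + O(x**6)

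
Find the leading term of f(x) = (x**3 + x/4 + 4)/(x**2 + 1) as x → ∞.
x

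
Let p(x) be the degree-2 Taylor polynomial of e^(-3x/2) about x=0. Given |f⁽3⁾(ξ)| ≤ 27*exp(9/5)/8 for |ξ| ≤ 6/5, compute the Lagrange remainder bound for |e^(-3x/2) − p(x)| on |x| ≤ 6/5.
243*exp(9/5)/250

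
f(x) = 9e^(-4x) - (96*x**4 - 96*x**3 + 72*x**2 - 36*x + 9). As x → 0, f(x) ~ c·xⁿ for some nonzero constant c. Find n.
5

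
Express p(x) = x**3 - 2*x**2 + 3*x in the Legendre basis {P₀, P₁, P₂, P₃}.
(-2/3)P₀ + (18/5)P₁ + (-4/3)P₂ + (2/5)P₃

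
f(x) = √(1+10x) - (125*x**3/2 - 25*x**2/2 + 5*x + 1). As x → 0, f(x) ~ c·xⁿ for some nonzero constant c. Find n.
4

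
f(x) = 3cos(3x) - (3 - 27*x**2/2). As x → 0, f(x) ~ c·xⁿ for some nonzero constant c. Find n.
4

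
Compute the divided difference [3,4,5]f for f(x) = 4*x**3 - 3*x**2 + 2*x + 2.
45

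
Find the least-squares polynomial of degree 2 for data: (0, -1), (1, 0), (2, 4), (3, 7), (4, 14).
-36/35 + (39/70)x + (11/14)x²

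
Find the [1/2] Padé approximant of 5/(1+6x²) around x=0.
5/(6*x**2 + 1)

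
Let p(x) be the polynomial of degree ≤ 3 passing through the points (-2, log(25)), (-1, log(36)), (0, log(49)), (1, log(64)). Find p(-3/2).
log(12*2**(1/4)*6834375**(1/8)*7**(3/8)/7)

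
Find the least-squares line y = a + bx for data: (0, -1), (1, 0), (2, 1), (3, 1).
a = -4/5, b = 7/10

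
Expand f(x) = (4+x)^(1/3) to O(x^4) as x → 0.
2**(2/3) + 2**(2/3)*x/12 - 2**(2/3)*x**2/144 + 5*2**(2/3)*x**3/5184 + O(x**4)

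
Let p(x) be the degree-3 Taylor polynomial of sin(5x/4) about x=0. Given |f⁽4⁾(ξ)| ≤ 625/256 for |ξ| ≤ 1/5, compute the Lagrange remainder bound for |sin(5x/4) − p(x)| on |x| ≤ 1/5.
1/6144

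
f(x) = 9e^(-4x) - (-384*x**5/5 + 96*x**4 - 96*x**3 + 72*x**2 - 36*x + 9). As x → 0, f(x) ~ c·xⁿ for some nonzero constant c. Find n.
6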